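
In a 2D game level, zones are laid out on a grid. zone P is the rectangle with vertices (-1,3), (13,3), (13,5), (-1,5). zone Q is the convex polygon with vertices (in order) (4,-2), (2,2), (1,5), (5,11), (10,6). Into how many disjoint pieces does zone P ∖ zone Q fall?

2

zone P ∖ zone Q splits into 2 disjoint pieces (area 9, area 4.6667).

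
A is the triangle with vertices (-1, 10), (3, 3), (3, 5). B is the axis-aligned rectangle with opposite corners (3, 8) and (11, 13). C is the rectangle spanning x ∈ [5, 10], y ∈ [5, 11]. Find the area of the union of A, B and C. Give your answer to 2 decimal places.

59.00

By inclusion–exclusion:
Individual areas: |A| = 4, |B| = 40, |C| = 30.
|A∩B| = 0.
|A∩C| = 0.
|B∩C|: x∈[5,10], y∈[8,11] → 5·3 = 15.
|A∩B∩C| = 0.
|A ∪ B ∪ C| = 74 − 15 + 0 = 59.00.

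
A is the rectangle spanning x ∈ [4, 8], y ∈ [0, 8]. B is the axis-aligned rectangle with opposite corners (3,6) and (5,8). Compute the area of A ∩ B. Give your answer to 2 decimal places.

2.00

|A∩B|: x∈[4,5], y∈[6,8] → 1·2 = 2.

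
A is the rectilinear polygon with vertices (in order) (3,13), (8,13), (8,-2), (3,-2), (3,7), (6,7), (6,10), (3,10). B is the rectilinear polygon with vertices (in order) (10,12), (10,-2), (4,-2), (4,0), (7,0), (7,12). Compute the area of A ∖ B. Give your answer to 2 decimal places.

|A| = 66, |A∩B| = 20.
|A ∖ B| = |A| − |A∩B| = 66 − 20 = 46.00.

46.00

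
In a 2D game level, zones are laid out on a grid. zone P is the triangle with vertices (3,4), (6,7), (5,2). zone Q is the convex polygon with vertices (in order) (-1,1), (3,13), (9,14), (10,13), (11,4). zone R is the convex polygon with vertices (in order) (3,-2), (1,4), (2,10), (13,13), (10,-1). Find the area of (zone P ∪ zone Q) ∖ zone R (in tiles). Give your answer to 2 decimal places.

|zone P ∪ zone Q| = 101.1263.
|(zone P ∪ zone Q) ∩ zone R| = 75.856.
|(zone P ∪ zone Q) ∖ zone R| = 101.1263 − 75.856 = 25.27.

25.27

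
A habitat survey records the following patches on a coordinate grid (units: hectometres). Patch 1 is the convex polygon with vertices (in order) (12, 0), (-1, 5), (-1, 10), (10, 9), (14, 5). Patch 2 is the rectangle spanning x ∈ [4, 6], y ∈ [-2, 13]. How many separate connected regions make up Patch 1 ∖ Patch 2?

Patch 1 ∖ Patch 2 splits into 2 disjoint pieces (area 52.8042, area 28.6713).

2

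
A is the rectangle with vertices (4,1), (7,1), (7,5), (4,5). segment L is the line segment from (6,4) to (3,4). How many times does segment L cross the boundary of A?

The segment meets the boundary at (4,4).

1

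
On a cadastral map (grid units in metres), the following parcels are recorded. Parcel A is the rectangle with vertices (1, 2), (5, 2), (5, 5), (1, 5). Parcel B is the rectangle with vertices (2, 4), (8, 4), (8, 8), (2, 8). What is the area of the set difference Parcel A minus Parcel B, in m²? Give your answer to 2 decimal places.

|Parcel A∩Parcel B|: x∈[2,5], y∈[4,5] → 3·1 = 3.
|Parcel A| = 12.
|Parcel A ∖ Parcel B| = |Parcel A| − |Parcel A∩Parcel B| = 12 − 3 = 9.00.

9.00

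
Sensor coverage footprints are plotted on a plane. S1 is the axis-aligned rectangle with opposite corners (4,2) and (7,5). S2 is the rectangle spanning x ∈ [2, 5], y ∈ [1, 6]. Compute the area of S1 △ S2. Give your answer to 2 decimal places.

|S1∩S2|: x∈[4,5], y∈[2,5] → 1·3 = 3.
|S1 △ S2| = |S1| + |S2| − 2·|S1∩S2| = 9 + 15 − 6 = 18.00.

18.00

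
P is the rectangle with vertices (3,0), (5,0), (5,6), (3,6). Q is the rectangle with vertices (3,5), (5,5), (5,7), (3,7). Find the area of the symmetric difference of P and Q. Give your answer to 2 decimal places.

12.00

|P∩Q|: x∈[3,5], y∈[5,6] → 2·1 = 2.
|P △ Q| = |P| + |Q| − 2·|P∩Q| = 12 + 4 − 4 = 12.00.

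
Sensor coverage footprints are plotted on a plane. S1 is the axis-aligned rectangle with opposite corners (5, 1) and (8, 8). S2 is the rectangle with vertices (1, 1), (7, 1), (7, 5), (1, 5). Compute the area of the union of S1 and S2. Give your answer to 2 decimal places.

By inclusion–exclusion:
Individual areas: |S1| = 21, |S2| = 24.
|S1∩S2|: x∈[5,7], y∈[1,5] → 2·4 = 8.
|S1 ∪ S2| = 45 − 8 = 37.00.

37.00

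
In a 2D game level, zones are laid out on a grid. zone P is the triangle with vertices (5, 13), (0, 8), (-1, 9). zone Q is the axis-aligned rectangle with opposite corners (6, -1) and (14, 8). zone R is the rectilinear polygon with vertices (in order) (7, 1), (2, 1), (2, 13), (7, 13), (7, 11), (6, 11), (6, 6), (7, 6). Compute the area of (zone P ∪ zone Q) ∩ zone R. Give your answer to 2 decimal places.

|zone P ∪ zone Q| = 77.
|(zone P ∪ zone Q) ∩ zone R| = 6.50.

6.50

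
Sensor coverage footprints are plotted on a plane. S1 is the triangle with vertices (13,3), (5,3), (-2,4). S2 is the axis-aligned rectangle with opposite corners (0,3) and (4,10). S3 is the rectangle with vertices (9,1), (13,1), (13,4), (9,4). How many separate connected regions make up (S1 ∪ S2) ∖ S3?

(S1 ∪ S2) ∖ S3 is a single connected region.

1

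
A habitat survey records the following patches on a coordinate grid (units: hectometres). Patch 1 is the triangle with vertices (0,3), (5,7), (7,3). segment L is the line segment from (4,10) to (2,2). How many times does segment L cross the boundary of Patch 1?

2

The segment meets the boundary at (2.25,3), (2.812,5.25).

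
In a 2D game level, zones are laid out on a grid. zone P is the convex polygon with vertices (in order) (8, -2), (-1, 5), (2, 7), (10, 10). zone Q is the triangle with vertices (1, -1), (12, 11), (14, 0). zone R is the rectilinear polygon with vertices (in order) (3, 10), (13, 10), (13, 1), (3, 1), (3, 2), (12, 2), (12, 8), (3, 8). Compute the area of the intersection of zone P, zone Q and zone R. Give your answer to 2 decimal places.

5.02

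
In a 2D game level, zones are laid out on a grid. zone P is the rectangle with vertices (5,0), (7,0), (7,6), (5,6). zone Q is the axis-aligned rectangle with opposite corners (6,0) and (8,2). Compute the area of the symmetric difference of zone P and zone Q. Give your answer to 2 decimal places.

12.00

|zone P∩zone Q|: x∈[6,7], y∈[0,2] → 1·2 = 2.
|zone P △ zone Q| = |zone P| + |zone Q| − 2·|zone P∩zone Q| = 12 + 4 − 4 = 12.00.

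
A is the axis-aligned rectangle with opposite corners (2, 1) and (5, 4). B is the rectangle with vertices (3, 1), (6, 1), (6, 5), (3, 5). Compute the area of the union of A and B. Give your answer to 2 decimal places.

By inclusion–exclusion:
Individual areas: |A| = 9, |B| = 12.
|A∩B|: x∈[3,5], y∈[1,4] → 2·3 = 6.
|A ∪ B| = 21 − 6 = 15.00.

15.00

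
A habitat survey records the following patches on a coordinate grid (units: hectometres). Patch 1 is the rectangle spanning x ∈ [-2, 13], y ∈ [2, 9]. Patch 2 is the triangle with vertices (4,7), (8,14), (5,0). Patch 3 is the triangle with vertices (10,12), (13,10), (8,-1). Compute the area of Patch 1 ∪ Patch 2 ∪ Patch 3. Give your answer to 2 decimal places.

118.00

By inclusion–exclusion:
Individual areas: |Patch 1| = 105, |Patch 2| = 17.5, |Patch 3| = 21.5.
|Patch 1∩Patch 2| = 12.3214.
|Patch 1∩Patch 3| = 13.6818.
|Patch 2∩Patch 3| = 0.
|Patch 1∩Patch 2∩Patch 3| = 0.
|Patch 1 ∪ Patch 2 ∪ Patch 3| = 144 − 26.0032 + 0 = 118.00.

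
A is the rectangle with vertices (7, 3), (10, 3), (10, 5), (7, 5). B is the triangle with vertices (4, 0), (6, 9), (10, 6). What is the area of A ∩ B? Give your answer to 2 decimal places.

The intersection is the polygon with vertices (7,5), (9,5), (7,3).
By the shoelace formula its area is 2.00.

2.00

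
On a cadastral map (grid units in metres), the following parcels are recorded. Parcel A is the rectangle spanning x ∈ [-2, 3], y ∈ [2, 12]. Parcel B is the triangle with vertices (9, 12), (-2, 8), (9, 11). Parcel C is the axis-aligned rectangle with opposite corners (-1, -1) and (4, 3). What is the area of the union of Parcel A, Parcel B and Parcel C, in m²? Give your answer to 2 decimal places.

70.36

By inclusion–exclusion:
Individual areas: |Parcel A| = 50, |Parcel B| = 5.5, |Parcel C| = 20.
|Parcel A∩Parcel B| = 1.1364.
|Parcel A∩Parcel C|: x∈[-1,3], y∈[2,3] → 4·1 = 4.
|Parcel B∩Parcel C| = 0.
|Parcel A∩Parcel B∩Parcel C| = 0.
|Parcel A ∪ Parcel B ∪ Parcel C| = 75.5 − 5.1364 + 0 = 70.36.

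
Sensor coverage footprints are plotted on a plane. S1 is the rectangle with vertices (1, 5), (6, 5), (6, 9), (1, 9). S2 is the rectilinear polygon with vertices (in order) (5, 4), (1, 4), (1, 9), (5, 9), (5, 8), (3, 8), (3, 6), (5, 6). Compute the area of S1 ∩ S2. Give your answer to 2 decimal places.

The intersection is the polygon with vertices (5,9), (5,8), (3,8), (3,6), (5,6), (5,5), (1,5), (1,9).
By the shoelace formula its area is 12.00.

12.00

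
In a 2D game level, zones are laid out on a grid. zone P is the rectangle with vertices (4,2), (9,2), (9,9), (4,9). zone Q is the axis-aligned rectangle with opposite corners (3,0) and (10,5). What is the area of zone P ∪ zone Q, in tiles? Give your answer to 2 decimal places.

55.00

By inclusion–exclusion:
Individual areas: |zone P| = 35, |zone Q| = 35.
|zone P∩zone Q|: x∈[4,9], y∈[2,5] → 5·3 = 15.
|zone P ∪ zone Q| = 70 − 15 = 55.00.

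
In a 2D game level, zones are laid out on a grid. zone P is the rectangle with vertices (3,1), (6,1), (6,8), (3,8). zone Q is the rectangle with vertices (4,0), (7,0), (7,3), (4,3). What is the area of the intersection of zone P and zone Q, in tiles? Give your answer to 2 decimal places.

4.00

|zone P∩zone Q|: x∈[4,6], y∈[1,3] → 2·2 = 4.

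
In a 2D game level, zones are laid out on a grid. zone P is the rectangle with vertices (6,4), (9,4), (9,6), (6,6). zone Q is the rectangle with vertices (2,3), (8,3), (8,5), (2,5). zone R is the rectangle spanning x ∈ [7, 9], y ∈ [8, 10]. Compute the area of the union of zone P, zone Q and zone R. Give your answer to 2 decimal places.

By inclusion–exclusion:
Individual areas: |zone P| = 6, |zone Q| = 12, |zone R| = 4.
|zone P∩zone Q|: x∈[6,8], y∈[4,5] → 2·1 = 2.
|zone P∩zone R| = 0 (no overlap).
|zone Q∩zone R| = 0 (no overlap).
|zone P∩zone Q∩zone R| = 0.
|zone P ∪ zone Q ∪ zone R| = 22 − 2 + 0 = 20.00.

20.00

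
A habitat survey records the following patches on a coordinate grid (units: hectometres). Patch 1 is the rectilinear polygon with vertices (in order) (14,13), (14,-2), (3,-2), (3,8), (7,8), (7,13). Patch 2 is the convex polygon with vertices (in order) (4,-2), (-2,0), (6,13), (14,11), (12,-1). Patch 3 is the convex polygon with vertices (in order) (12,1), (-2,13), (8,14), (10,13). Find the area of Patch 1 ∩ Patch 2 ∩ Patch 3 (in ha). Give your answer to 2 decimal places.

39.62

The intersection is the polygon with vertices (7,8), (7,12.75), (10.174,11.957), (12,1), (3.833,8).
By the shoelace formula its area is 39.62.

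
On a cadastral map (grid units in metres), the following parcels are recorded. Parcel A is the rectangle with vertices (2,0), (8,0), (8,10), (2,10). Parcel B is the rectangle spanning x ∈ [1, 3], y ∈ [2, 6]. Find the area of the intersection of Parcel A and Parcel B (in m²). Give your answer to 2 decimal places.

|Parcel A∩Parcel B|: x∈[2,3], y∈[2,6] → 1·4 = 4.

4.00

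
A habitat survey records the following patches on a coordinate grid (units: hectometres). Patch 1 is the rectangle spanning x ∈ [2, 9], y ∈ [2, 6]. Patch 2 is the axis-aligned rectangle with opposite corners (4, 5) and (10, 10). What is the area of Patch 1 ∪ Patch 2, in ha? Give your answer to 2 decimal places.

53.00

By inclusion–exclusion:
Individual areas: |Patch 1| = 28, |Patch 2| = 30.
|Patch 1∩Patch 2|: x∈[4,9], y∈[5,6] → 5·1 = 5.
|Patch 1 ∪ Patch 2| = 58 − 5 = 53.00.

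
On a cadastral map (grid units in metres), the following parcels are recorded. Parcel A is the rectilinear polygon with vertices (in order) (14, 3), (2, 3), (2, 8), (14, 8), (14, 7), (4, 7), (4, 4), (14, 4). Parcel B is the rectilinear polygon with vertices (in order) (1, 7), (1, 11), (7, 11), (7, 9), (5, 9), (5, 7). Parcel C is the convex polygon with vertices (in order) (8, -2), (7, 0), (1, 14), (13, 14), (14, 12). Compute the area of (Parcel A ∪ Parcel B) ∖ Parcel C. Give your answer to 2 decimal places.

|Parcel A ∪ Parcel B| = 47.
|(Parcel A ∪ Parcel B) ∩ Parcel C| = 23.3571.
|(Parcel A ∪ Parcel B) ∖ Parcel C| = 47 − 23.3571 = 23.64.

23.64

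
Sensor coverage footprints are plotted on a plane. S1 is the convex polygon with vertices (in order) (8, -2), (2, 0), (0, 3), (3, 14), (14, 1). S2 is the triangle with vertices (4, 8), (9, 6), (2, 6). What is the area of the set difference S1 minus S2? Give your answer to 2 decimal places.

107.00

|S1| = 114, |S1∩S2| = 7.
|S1 ∖ S2| = |S1| − |S1∩S2| = 114 − 7 = 107.00.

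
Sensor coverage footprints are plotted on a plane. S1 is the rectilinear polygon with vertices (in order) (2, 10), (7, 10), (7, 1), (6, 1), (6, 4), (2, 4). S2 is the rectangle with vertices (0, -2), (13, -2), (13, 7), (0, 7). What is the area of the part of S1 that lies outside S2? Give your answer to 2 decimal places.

15.00

|S1| = 33, |S1∩S2| = 18.
|S1 ∖ S2| = |S1| − |S1∩S2| = 33 − 18 = 15.00.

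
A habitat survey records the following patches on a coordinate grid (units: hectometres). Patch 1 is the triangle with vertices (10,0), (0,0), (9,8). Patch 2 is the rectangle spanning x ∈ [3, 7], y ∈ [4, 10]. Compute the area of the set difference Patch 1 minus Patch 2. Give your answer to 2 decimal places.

|Patch 1| = 40, |Patch 1∩Patch 2| = 2.7778.
|Patch 1 ∖ Patch 2| = |Patch 1| − |Patch 1∩Patch 2| = 40 − 2.7778 = 37.22.

37.22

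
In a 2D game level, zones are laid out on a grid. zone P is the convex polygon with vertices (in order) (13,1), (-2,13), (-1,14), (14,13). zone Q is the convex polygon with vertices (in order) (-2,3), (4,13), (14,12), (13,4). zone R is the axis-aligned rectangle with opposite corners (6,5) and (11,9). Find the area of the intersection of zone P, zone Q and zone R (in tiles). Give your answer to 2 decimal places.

The intersection is the polygon with vertices (6,6.6), (6,9), (11,9), (11,5), (8,5).
By the shoelace formula its area is 18.40.

18.40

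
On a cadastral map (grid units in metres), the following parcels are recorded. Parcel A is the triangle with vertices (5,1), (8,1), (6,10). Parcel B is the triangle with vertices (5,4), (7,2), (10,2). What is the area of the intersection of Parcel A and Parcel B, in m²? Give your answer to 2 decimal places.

The intersection is the polygon with vertices (7.778,2), (7,2), (5.3,3.7), (5.319,3.872), (7.561,2.976).
By the shoelace formula its area is 1.89.

1.89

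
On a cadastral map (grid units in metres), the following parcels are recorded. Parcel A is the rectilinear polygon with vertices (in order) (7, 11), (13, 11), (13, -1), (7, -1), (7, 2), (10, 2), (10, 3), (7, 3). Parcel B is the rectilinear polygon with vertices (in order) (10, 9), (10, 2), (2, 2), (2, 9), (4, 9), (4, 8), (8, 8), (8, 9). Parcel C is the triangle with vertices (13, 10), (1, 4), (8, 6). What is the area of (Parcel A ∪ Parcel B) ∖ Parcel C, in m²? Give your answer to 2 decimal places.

|Parcel A ∪ Parcel B| = 104.
|(Parcel A ∪ Parcel B) ∩ Parcel C| = 8.8929.
|(Parcel A ∪ Parcel B) ∖ Parcel C| = 104 − 8.8929 = 95.11.

95.11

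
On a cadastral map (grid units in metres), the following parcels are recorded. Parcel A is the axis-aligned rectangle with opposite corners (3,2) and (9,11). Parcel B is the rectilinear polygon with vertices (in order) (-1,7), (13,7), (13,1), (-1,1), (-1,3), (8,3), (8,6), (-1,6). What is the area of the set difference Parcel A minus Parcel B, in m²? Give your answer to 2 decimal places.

39.00

|Parcel A| = 54, |Parcel A∩Parcel B| = 15.
|Parcel A ∖ Parcel B| = |Parcel A| − |Parcel A∩Parcel B| = 54 − 15 = 39.00.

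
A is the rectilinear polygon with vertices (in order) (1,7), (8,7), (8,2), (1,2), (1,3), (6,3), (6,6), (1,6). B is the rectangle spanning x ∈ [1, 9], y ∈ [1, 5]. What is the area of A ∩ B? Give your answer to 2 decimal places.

11.00

The intersection is the polygon with vertices (8,2), (1,2), (1,3), (6,3), (6,5), (8,5).
By the shoelace formula its area is 11.00.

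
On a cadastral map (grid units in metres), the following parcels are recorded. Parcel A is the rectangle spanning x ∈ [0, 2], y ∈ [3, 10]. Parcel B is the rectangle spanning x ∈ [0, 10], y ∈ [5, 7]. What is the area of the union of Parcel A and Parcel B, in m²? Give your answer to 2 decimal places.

By inclusion–exclusion:
Individual areas: |Parcel A| = 14, |Parcel B| = 20.
|Parcel A∩Parcel B|: x∈[0,2], y∈[5,7] → 2·2 = 4.
|Parcel A ∪ Parcel B| = 34 − 4 = 30.00.

30.00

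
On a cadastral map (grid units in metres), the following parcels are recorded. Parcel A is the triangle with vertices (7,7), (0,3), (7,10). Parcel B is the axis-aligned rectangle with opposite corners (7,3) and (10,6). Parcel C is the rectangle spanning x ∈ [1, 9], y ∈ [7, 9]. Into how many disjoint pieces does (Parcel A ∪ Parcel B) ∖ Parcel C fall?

3

(Parcel A ∪ Parcel B) ∖ Parcel C splits into 3 disjoint pieces (area 6, area 0.5, area 9).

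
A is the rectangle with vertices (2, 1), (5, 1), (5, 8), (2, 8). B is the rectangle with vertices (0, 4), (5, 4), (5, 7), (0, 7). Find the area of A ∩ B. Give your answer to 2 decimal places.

9.00

|A∩B|: x∈[2,5], y∈[4,7] → 3·3 = 9.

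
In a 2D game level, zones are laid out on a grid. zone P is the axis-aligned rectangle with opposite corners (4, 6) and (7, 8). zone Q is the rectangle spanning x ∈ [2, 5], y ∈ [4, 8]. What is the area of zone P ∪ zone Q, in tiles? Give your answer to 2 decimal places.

By inclusion–exclusion:
Individual areas: |zone P| = 6, |zone Q| = 12.
|zone P∩zone Q|: x∈[4,5], y∈[6,8] → 1·2 = 2.
|zone P ∪ zone Q| = 18 − 2 = 16.00.

16.00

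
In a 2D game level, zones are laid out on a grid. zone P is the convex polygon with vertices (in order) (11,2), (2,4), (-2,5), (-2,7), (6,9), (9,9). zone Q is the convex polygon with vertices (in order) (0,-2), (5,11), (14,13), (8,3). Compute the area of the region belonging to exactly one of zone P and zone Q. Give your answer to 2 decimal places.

|zone P| = 57, |zone Q| = 78.5, |zone P∩zone Q| = 34.1296.
|zone P △ zone Q| = |zone P| + |zone Q| − 2·|zone P∩zone Q| = 57 + 78.5 − 68.2591 = 67.24.

67.24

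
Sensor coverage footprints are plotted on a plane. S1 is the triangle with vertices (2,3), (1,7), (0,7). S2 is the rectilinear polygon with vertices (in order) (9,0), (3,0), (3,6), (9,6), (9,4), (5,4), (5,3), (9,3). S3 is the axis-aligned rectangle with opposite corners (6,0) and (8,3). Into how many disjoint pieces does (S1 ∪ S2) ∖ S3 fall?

3

(S1 ∪ S2) ∖ S3 splits into 3 disjoint pieces (area 2, area 3, area 23).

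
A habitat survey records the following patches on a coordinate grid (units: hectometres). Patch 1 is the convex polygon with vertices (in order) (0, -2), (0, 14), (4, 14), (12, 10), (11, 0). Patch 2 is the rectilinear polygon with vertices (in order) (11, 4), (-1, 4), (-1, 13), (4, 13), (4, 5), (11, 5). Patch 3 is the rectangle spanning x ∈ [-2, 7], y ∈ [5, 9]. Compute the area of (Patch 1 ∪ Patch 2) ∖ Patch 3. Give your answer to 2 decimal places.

135.00

|Patch 1 ∪ Patch 2| = 167.
|(Patch 1 ∪ Patch 2) ∩ Patch 3| = 32.
|(Patch 1 ∪ Patch 2) ∖ Patch 3| = 167 − 32 = 135.00.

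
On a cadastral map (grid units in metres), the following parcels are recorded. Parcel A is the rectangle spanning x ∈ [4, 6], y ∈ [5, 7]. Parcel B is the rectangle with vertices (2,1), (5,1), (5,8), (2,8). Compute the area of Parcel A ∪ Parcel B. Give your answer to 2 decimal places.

By inclusion–exclusion:
Individual areas: |Parcel A| = 4, |Parcel B| = 21.
|Parcel A∩Parcel B|: x∈[4,5], y∈[5,7] → 1·2 = 2.
|Parcel A ∪ Parcel B| = 25 − 2 = 23.00.

23.00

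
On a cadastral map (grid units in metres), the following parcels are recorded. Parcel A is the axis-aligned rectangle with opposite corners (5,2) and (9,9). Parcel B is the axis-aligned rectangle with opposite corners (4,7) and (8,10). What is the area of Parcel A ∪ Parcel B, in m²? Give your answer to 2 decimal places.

34.00

By inclusion–exclusion:
Individual areas: |Parcel A| = 28, |Parcel B| = 12.
|Parcel A∩Parcel B|: x∈[5,8], y∈[7,9] → 3·2 = 6.
|Parcel A ∪ Parcel B| = 40 − 6 = 34.00.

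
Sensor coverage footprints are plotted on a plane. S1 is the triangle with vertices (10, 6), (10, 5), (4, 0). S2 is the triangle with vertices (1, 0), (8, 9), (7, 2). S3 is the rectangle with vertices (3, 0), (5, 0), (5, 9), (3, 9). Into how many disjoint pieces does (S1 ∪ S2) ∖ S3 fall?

(S1 ∪ S2) ∖ S3 splits into 2 disjoint pieces (area 14.7346, area 1.9048).

2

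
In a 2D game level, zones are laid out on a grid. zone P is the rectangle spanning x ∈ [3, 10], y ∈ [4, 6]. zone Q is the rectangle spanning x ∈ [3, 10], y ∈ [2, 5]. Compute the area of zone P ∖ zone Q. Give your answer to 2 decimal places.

7.00

|zone P∩zone Q|: x∈[3,10], y∈[4,5] → 7·1 = 7.
|zone P| = 14.
|zone P ∖ zone Q| = |zone P| − |zone P∩zone Q| = 14 − 7 = 7.00.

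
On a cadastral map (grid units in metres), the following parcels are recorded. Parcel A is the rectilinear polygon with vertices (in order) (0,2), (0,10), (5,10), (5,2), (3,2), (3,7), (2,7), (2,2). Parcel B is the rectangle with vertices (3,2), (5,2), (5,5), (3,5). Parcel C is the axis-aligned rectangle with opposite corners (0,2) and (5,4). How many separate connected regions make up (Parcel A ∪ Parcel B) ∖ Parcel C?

(Parcel A ∪ Parcel B) ∖ Parcel C is a single connected region.

1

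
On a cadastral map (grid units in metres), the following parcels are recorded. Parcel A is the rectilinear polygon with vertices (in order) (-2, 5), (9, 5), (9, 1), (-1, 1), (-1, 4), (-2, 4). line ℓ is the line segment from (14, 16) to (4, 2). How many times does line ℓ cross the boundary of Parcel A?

1

The segment meets the boundary at (6.143,5).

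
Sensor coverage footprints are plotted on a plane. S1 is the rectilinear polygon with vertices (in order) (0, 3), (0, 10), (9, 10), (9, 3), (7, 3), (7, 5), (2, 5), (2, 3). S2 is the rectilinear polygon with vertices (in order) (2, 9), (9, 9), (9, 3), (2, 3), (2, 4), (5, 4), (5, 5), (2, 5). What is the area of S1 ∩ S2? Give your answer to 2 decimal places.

32.00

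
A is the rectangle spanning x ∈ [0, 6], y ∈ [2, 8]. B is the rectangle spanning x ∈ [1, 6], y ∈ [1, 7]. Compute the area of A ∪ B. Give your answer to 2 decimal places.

41.00

By inclusion–exclusion:
Individual areas: |A| = 36, |B| = 30.
|A∩B|: x∈[1,6], y∈[2,7] → 5·5 = 25.
|A ∪ B| = 66 − 25 = 41.00.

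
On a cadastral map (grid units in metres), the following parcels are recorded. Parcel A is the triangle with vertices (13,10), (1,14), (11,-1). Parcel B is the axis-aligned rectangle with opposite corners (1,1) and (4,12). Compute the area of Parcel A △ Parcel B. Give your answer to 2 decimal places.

98.83

|Parcel A| = 70, |Parcel B| = 33, |Parcel A∩Parcel B| = 2.0833.
|Parcel A △ Parcel B| = |Parcel A| + |Parcel B| − 2·|Parcel A∩Parcel B| = 70 + 33 − 4.1667 = 98.83.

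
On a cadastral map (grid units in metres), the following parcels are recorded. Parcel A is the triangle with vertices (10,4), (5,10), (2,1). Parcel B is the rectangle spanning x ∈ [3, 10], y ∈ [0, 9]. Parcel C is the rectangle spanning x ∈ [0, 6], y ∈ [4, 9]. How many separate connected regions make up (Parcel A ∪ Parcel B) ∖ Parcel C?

2

(Parcel A ∪ Parcel B) ∖ Parcel C splits into 2 disjoint pieces (area 0.5833, area 49.3125).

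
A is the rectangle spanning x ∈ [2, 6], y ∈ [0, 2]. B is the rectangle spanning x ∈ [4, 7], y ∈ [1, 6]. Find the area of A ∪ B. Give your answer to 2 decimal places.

21.00

By inclusion–exclusion:
Individual areas: |A| = 8, |B| = 15.
|A∩B|: x∈[4,6], y∈[1,2] → 2·1 = 2.
|A ∪ B| = 23 − 2 = 21.00.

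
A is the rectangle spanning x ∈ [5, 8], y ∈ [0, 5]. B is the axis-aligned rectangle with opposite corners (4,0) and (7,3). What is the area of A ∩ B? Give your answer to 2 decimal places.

6.00

|A∩B|: x∈[5,7], y∈[0,3] → 2·3 = 6.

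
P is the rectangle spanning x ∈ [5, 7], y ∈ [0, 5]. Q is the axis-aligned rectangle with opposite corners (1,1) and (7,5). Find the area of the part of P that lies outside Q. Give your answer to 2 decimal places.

2.00

|P∩Q|: x∈[5,7], y∈[1,5] → 2·4 = 8.
|P| = 10.
|P ∖ Q| = |P| − |P∩Q| = 10 − 8 = 2.00.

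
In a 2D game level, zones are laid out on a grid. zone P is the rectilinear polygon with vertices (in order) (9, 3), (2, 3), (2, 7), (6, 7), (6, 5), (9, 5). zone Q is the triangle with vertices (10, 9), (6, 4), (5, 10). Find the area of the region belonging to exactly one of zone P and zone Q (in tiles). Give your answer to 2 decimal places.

34.20

|zone P| = 22, |zone Q| = 14.5, |zone P∩zone Q| = 1.15.
|zone P △ zone Q| = |zone P| + |zone Q| − 2·|zone P∩zone Q| = 22 + 14.5 − 2.3 = 34.20.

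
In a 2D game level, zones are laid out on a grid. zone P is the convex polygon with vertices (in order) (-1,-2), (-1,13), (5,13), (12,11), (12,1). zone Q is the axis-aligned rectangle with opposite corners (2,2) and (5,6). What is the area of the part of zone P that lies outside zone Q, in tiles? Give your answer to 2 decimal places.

|zone P| = 168.5, |zone P∩zone Q| = 12.
|zone P ∖ zone Q| = |zone P| − |zone P∩zone Q| = 168.5 − 12 = 156.50.

156.50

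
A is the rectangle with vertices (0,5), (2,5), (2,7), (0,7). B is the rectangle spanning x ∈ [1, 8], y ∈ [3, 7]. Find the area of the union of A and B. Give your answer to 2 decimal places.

By inclusion–exclusion:
Individual areas: |A| = 4, |B| = 28.
|A∩B|: x∈[1,2], y∈[5,7] → 1·2 = 2.
|A ∪ B| = 32 − 2 = 30.00.

30.00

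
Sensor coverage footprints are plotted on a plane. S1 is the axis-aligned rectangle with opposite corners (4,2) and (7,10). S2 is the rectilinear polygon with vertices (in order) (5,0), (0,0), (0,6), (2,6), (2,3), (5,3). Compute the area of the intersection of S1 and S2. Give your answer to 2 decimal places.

The intersection is the polygon with vertices (4,2), (4,3), (5,3), (5,2).
By the shoelace formula its area is 1.00.

1.00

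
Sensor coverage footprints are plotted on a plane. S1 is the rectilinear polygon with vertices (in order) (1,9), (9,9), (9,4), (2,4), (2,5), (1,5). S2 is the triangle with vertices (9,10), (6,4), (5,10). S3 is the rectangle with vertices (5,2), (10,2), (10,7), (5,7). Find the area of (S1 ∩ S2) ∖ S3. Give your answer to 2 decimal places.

5.33

|S1 ∩ S2| = 8.3333.
|(S1 ∩ S2) ∩ S3| = 3.
|(S1 ∩ S2) ∖ S3| = 8.3333 − 3 = 5.33.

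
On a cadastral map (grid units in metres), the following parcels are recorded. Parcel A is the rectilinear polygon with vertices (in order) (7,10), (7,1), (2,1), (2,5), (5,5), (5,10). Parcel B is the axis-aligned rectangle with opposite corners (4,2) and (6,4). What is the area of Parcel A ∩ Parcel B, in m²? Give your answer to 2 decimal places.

4.00

The intersection is the polygon with vertices (4,2), (4,4), (6,4), (6,2).
By the shoelace formula its area is 4.00.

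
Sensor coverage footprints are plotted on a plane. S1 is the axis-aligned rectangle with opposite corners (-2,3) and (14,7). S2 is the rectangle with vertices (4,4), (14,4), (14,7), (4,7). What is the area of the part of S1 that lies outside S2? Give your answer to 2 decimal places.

|S1∩S2|: x∈[4,14], y∈[4,7] → 10·3 = 30.
|S1| = 64.
|S1 ∖ S2| = |S1| − |S1∩S2| = 64 − 30 = 34.00.

34.00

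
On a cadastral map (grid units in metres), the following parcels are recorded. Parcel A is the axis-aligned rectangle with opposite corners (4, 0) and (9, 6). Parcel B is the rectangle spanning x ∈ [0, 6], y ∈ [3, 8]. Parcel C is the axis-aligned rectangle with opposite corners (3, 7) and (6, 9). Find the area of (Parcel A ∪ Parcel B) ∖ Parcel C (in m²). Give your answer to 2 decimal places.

51.00

|Parcel A ∪ Parcel B| = 54.
|(Parcel A ∪ Parcel B) ∩ Parcel C| = 3.
|(Parcel A ∪ Parcel B) ∖ Parcel C| = 54 − 3 = 51.00.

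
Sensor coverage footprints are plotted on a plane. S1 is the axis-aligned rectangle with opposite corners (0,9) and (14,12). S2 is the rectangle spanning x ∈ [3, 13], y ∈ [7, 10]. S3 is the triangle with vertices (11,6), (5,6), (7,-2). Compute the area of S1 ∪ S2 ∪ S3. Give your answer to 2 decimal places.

86.00

By inclusion–exclusion:
Individual areas: |S1| = 42, |S2| = 30, |S3| = 24.
|S1∩S2|: x∈[3,13], y∈[9,10] → 10·1 = 10.
|S1∩S3| = 0.
|S2∩S3| = 0.
|S1∩S2∩S3| = 0.
|S1 ∪ S2 ∪ S3| = 96 − 10 + 0 = 86.00.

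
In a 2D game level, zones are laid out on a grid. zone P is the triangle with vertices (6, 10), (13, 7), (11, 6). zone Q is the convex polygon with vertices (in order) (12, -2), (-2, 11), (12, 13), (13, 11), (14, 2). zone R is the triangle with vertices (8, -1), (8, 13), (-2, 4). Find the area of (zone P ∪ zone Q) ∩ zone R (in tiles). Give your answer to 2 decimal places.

The region (zone P ∪ zone Q) ∩ zone R is the polygon with vertices (8,12.429), (8,1.714), (1.828,7.445), (7.245,12.321).
By the shoelace formula its area is 34.61.

34.61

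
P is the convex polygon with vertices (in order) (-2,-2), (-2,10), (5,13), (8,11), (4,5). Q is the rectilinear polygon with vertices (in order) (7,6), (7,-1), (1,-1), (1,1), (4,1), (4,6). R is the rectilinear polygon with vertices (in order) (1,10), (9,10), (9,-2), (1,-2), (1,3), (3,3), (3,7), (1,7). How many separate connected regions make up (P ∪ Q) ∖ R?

(P ∪ Q) ∖ R is a single connected region.

1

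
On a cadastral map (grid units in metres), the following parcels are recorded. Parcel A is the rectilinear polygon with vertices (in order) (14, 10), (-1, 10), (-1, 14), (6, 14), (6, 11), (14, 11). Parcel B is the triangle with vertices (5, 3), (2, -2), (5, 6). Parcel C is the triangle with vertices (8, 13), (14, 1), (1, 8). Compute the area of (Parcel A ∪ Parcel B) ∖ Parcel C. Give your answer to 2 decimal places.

|Parcel A ∪ Parcel B| = 40.5.
|(Parcel A ∪ Parcel B) ∩ Parcel C| = 4.9823.
|(Parcel A ∪ Parcel B) ∖ Parcel C| = 40.5 − 4.9823 = 35.52.

35.52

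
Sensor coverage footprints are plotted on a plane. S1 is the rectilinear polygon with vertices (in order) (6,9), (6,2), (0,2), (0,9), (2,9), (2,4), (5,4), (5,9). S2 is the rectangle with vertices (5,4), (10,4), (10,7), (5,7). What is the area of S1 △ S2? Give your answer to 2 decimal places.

|S1| = 27, |S2| = 15, |S1∩S2| = 3.
|S1 △ S2| = |S1| + |S2| − 2·|S1∩S2| = 27 + 15 − 6 = 36.00.

36.00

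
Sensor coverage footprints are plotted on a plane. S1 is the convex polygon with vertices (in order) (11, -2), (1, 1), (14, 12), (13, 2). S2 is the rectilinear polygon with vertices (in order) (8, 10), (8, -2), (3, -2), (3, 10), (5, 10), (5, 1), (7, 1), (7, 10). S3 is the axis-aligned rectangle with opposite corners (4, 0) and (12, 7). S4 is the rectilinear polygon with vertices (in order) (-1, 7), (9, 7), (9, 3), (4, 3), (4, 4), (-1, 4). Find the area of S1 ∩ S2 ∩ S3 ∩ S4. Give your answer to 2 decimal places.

4.46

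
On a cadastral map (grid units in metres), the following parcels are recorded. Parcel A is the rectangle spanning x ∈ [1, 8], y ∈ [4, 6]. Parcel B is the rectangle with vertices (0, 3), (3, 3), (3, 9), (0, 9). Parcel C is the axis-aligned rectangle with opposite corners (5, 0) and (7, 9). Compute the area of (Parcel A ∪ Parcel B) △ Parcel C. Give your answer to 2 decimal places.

|Parcel A ∪ Parcel B| = 28.
|(Parcel A ∪ Parcel B) ∩ Parcel C| = 4.
|(Parcel A ∪ Parcel B) △ Parcel C| = 28 + 18 − 8 = 38.00.

38.00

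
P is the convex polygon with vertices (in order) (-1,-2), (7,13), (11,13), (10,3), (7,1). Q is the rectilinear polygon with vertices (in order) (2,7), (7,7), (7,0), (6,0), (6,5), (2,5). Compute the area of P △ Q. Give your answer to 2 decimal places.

|P| = 86, |Q| = 15, |P∩Q| = 11.6542.
|P △ Q| = |P| + |Q| − 2·|P∩Q| = 86 + 15 − 23.3083 = 77.69.

77.69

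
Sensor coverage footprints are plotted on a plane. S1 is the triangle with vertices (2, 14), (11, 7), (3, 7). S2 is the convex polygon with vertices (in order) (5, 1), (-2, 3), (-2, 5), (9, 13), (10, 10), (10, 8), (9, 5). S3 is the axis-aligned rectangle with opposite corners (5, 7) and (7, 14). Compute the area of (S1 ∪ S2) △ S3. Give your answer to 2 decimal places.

|S1 ∪ S2| = 88.4734.
|(S1 ∪ S2) ∩ S3| = 8.4613.
|(S1 ∪ S2) △ S3| = 88.4734 + 14 − 16.9225 = 85.55.

85.55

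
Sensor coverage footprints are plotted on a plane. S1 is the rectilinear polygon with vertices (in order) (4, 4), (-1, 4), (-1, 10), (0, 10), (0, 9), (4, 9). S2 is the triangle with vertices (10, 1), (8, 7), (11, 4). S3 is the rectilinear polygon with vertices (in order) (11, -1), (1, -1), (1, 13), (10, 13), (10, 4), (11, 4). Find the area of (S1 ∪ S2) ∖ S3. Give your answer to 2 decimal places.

11.50

|S1 ∪ S2| = 32.
|(S1 ∪ S2) ∩ S3| = 20.5.
|(S1 ∪ S2) ∖ S3| = 32 − 20.5 = 11.50.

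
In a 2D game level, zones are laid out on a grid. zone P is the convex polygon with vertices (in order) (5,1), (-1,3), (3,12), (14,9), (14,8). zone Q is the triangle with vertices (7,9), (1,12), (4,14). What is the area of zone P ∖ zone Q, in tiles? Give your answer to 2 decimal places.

|zone P| = 93, |zone P∩zone Q| = 4.6927.
|zone P ∖ zone Q| = |zone P| − |zone P∩zone Q| = 93 − 4.6927 = 88.31.

88.31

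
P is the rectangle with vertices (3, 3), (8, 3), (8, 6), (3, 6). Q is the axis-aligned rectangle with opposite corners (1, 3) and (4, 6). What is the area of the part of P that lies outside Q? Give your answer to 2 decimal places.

|P∩Q|: x∈[3,4], y∈[3,6] → 1·3 = 3.
|P| = 15.
|P ∖ Q| = |P| − |P∩Q| = 15 − 3 = 12.00.

12.00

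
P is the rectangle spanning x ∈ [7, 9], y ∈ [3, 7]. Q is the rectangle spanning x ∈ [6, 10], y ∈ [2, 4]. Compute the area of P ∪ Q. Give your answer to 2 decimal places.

By inclusion–exclusion:
Individual areas: |P| = 8, |Q| = 8.
|P∩Q|: x∈[7,9], y∈[3,4] → 2·1 = 2.
|P ∪ Q| = 16 − 2 = 14.00.

14.00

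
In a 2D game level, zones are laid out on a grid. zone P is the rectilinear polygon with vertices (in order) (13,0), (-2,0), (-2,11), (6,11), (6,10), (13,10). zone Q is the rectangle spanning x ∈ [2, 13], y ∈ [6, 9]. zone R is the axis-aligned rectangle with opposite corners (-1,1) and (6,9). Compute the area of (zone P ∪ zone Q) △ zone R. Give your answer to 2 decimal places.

102.00

|zone P ∪ zone Q| = 158.
|(zone P ∪ zone Q) ∩ zone R| = 56.
|(zone P ∪ zone Q) △ zone R| = 158 + 56 − 112 = 102.00.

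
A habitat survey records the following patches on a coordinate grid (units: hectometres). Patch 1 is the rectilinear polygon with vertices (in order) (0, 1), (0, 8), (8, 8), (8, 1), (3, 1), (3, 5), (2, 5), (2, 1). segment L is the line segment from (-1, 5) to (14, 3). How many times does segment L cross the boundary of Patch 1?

4

The segment meets the boundary at (8,3.8), (3,4.467), (2,4.6), (0,4.867).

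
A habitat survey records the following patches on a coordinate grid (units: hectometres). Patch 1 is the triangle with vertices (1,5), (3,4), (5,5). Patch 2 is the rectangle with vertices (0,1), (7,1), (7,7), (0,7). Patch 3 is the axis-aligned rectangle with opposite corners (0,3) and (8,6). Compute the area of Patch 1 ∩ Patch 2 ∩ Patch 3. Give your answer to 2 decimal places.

The intersection is the polygon with vertices (3,4), (1,5), (5,5).
By the shoelace formula its area is 2.00.

2.00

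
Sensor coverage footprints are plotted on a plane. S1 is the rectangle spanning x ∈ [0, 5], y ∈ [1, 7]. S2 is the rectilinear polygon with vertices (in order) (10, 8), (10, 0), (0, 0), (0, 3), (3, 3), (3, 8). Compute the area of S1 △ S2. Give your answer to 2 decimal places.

|S1| = 30, |S2| = 65, |S1∩S2| = 18.
|S1 △ S2| = |S1| + |S2| − 2·|S1∩S2| = 30 + 65 − 36 = 59.00.

59.00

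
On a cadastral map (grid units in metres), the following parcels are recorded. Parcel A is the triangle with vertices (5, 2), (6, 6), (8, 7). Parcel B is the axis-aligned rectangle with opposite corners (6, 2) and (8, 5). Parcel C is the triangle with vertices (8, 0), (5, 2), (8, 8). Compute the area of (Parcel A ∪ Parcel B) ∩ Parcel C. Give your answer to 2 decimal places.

The region (Parcel A ∪ Parcel B) ∩ Parcel C is the polygon with vertices (8,7), (6.8,5), (8,5), (8,2), (6,2), (6,3.667), (5,2), (7.333,6.667).
By the shoelace formula its area is 6.63.

6.63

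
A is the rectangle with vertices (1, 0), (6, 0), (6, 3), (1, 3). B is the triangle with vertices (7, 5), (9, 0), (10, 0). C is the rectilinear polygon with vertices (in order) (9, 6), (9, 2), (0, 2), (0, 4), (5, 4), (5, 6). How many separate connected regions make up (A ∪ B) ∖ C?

(A ∪ B) ∖ C splits into 2 disjoint pieces (area 10, area 1.6).

2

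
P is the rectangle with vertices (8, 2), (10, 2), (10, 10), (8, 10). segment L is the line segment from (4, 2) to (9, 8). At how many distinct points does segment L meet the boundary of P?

The segment meets the boundary at (8,6.8).

1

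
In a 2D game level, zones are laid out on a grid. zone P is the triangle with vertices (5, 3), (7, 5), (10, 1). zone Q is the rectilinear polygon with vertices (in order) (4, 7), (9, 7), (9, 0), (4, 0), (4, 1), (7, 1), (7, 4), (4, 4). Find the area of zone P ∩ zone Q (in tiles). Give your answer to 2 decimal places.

The intersection is the polygon with vertices (7,5), (9,2.333), (9,1.4), (7,2.2), (7,4), (6,4).
By the shoelace formula its area is 4.23.

4.23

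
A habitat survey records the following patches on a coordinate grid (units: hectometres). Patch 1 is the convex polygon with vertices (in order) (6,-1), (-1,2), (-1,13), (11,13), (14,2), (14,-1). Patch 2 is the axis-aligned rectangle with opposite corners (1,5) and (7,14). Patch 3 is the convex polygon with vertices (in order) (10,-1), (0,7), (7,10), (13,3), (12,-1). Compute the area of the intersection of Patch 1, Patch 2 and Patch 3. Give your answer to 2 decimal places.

21.39

The intersection is the polygon with vertices (7,5), (2.5,5), (1,6.2), (1,7.429), (7,10).
By the shoelace formula its area is 21.39.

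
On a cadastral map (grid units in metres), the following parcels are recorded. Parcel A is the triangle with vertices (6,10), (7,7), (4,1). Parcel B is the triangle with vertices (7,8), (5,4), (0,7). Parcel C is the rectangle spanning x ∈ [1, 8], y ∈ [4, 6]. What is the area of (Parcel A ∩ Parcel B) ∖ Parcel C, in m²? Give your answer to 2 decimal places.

2.12

|Parcel A ∩ Parcel B| = 3.3131.
|(Parcel A ∩ Parcel B) ∩ Parcel C| = 1.1928.
|(Parcel A ∩ Parcel B) ∖ Parcel C| = 3.3131 − 1.1928 = 2.12.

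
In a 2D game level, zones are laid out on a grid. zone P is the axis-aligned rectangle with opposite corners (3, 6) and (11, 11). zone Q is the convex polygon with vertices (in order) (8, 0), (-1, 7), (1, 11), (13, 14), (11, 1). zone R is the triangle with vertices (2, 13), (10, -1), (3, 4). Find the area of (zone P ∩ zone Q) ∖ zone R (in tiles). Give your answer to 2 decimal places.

32.14

|zone P ∩ zone Q| = 40.
|(zone P ∩ zone Q) ∩ zone R| = 7.8571.
|(zone P ∩ zone Q) ∖ zone R| = 40 − 7.8571 = 32.14.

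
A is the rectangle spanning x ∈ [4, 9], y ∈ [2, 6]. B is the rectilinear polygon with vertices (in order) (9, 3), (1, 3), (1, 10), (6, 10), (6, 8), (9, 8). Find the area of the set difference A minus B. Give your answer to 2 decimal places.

|A| = 20, |A∩B| = 15.
|A ∖ B| = |A| − |A∩B| = 20 − 15 = 5.00.

5.00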